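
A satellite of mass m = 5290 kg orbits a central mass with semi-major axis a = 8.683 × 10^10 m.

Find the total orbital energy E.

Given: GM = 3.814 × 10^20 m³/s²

E = −GMm / (2a).
E = −3.814e+20 · 5290 / (2 · 8.683e+10) J ≈ -1.162e+13 J = -11.62 TJ.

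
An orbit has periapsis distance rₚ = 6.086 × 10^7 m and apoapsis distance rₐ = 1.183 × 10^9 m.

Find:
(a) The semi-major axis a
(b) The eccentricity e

(a) a = (rₚ + rₐ) / 2 = (6.086e+07 + 1.183e+09) / 2 ≈ 6.219e+08 m = 6.219 × 10^8 m.
(b) e = (rₐ − rₚ) / (rₐ + rₚ) = (1.183e+09 − 6.086e+07) / (1.183e+09 + 6.086e+07) ≈ 0.9021.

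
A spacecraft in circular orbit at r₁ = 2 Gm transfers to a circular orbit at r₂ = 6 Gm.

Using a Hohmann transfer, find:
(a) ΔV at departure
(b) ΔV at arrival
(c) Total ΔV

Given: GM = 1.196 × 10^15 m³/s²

Convert to SI: r₁ = 2 Gm = 2e+09 m; r₂ = 6 Gm = 6e+09 m.
Transfer semi-major axis: a_t = (r₁ + r₂)/2 = (2e+09 + 6e+09)/2 = 4e+09 m.
Circular speeds: v₁ = √(GM/r₁) = 773.305 m/s, v₂ = √(GM/r₂) = 446.468 m/s.
Transfer speeds (vis-viva v² = GM(2/r − 1/a_t)): v₁ᵗ = 947.101 m/s, v₂ᵗ = 315.7 m/s.
(a) ΔV₁ = |v₁ᵗ − v₁| ≈ 173.8 m/s = 173.8 m/s.
(b) ΔV₂ = |v₂ − v₂ᵗ| ≈ 130.8 m/s = 130.8 m/s.
(c) ΔV_total = ΔV₁ + ΔV₂ ≈ 304.6 m/s = 304.6 m/s.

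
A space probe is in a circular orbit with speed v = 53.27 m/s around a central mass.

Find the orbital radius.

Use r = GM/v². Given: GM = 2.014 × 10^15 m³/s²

For a circular orbit, v² = GM / r, so r = GM / v².
r = 2.014e+15 / (53.27)² m ≈ 7.097e+11 m = 709.7 Gm.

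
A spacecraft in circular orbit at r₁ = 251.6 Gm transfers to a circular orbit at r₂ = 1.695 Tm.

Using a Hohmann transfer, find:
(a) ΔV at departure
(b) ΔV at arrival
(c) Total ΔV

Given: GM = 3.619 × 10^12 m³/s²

Convert to SI: r₁ = 251.6 Gm = 2.516e+11 m; r₂ = 1.695 Tm = 1.695e+12 m.
Transfer semi-major axis: a_t = (r₁ + r₂)/2 = (2.516e+11 + 1.695e+12)/2 = 9.733e+11 m.
Circular speeds: v₁ = √(GM/r₁) = 3.79262 m/s, v₂ = √(GM/r₂) = 1.4612 m/s.
Transfer speeds (vis-viva v² = GM(2/r − 1/a_t)): v₁ᵗ = 5.00496 m/s, v₂ᵗ = 0.742919 m/s.
(a) ΔV₁ = |v₁ᵗ − v₁| ≈ 1.212 m/s = 1.212 m/s.
(b) ΔV₂ = |v₂ − v₂ᵗ| ≈ 0.7183 m/s = 0.7183 m/s.
(c) ΔV_total = ΔV₁ + ΔV₂ ≈ 1.931 m/s = 1.931 m/s.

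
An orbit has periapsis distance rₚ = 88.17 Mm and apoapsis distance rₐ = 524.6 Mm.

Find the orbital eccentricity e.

Convert to SI: rₚ = 88.17 Mm = 8.817e+07 m; rₐ = 524.6 Mm = 5.246e+08 m.
e = (rₐ − rₚ) / (rₐ + rₚ).
e = (5.246e+08 − 8.817e+07) / (5.246e+08 + 8.817e+07) = 4.3643e+08 / 6.1277e+08 ≈ 0.7122.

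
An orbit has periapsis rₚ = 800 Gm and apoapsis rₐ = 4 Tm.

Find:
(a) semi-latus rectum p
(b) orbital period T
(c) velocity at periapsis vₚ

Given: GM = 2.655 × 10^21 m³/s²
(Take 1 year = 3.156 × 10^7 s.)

Convert to SI: rₚ = 800 Gm = 8e+11 m; rₐ = 4 Tm = 4e+12 m.
(a) From a = (rₚ + rₐ)/2 = 2.4e+12 m and e = (rₐ − rₚ)/(rₐ + rₚ) = 0.666667, p = a(1 − e²) = 2.4e+12 · (1 − (0.666667)²) ≈ 1.333e+12 m
(b) With a = (rₚ + rₐ)/2 = 2.4e+12 m, T = 2π √(a³/GM) = 2π √((2.4e+12)³/2.655e+21) s ≈ 4.534e+08 s
(c) With a = (rₚ + rₐ)/2 = 2.4e+12 m, vₚ = √(GM (2/rₚ − 1/a)) = √(2.655e+21 · (2/8e+11 − 1/2.4e+12)) m/s ≈ 7.437e+04 m/s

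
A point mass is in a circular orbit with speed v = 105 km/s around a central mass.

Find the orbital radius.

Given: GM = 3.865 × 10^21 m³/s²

Convert to SI: v = 105 km/s = 105000 m/s.
For a circular orbit, v² = GM / r, so r = GM / v².
r = 3.865e+21 / (105000)² m ≈ 3.506e+11 m = 350.6 Gm.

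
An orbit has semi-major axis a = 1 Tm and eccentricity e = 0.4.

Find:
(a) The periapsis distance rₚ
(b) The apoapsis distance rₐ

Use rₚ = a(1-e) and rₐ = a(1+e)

Convert to SI: a = 1 Tm = 1e+12 m.
(a) rₚ = a(1 − e) = 1e+12 · (1 − 0.4) = 1e+12 · 0.6 ≈ 6e+11 m = 600 Gm.
(b) rₐ = a(1 + e) = 1e+12 · (1 + 0.4) = 1e+12 · 1.4 ≈ 1.4e+12 m = 1.4 Tm.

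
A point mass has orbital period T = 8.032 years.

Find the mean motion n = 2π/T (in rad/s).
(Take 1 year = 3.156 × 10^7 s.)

Convert to SI: T = 8.032 years = 2.5349e+08 s.
n = 2π / T.
n = 2π / 2.5349e+08 s ≈ 2.479e-08 rad/s.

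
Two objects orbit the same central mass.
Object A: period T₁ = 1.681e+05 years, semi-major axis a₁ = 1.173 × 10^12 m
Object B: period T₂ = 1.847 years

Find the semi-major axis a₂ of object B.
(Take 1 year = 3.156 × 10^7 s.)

Convert to SI: T₁ = 1.681e+05 years = 5.30524e+12 s; T₂ = 1.847 years = 5.82913e+07 s.
Kepler's third law: (T₁/T₂)² = (a₁/a₂)³ ⇒ a₂ = a₁ · (T₂/T₁)^(2/3).
T₂/T₁ = 5.82913e+07 / 5.30524e+12 = 1.09875e-05.
a₂ = 1.173e+12 · (1.09875e-05)^(2/3) m ≈ 5.797e+08 m = 5.797 × 10^8 m.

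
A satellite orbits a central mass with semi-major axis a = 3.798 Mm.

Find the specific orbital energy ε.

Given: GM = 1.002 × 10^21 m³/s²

Convert to SI: a = 3.798 Mm = 3.798e+06 m.
ε = −GM / (2a).
ε = −1.002e+21 / (2 · 3.798e+06) J/kg ≈ -1.319e+14 J/kg = -1.319e+05 GJ/kg.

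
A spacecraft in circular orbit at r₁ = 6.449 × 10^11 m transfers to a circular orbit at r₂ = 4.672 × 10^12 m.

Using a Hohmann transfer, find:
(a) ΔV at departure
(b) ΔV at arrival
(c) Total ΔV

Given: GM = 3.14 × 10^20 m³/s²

Transfer semi-major axis: a_t = (r₁ + r₂)/2 = (6.449e+11 + 4.672e+12)/2 = 2.65845e+12 m.
Circular speeds: v₁ = √(GM/r₁) = 22065.7 m/s, v₂ = √(GM/r₂) = 8198.1 m/s.
Transfer speeds (vis-viva v² = GM(2/r − 1/a_t)): v₁ᵗ = 29252 m/s, v₂ᵗ = 4037.81 m/s.
(a) ΔV₁ = |v₁ᵗ − v₁| ≈ 7186 m/s = 7.186 km/s.
(b) ΔV₂ = |v₂ − v₂ᵗ| ≈ 4160 m/s = 4.16 km/s.
(c) ΔV_total = ΔV₁ + ΔV₂ ≈ 1.135e+04 m/s = 11.35 km/s.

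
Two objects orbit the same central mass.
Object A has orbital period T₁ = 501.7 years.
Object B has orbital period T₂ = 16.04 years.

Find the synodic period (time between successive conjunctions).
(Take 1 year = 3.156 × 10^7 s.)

Convert to SI: T₁ = 501.7 years = 1.58337e+10 s; T₂ = 16.04 years = 5.06222e+08 s.
T_syn = |T₁ · T₂ / (T₁ − T₂)|.
T_syn = |1.58337e+10 · 5.06222e+08 / (1.58337e+10 − 5.06222e+08)| s ≈ 5.229e+08 s = 16.57 years.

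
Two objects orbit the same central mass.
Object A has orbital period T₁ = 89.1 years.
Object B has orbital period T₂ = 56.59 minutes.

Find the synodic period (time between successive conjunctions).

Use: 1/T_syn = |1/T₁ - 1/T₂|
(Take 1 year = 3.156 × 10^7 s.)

Convert to SI: T₁ = 89.1 years = 2.812e+09 s; T₂ = 56.59 minutes = 3395.4 s.
T_syn = |T₁ · T₂ / (T₁ − T₂)|.
T_syn = |2.812e+09 · 3395.4 / (2.812e+09 − 3395.4)| s ≈ 3395 s = 56.59 minutes.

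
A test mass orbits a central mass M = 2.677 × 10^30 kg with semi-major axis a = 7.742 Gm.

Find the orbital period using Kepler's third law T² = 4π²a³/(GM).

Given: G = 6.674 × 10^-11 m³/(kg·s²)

Convert to SI: a = 7.742 Gm = 7.742e+09 m.
GM = G · M = 6.674e-11 · 2.677e+30 = 1.78663e+20 m³/s².
Kepler's third law: T = 2π √(a³ / GM).
Substituting a = 7.742e+09 m and GM = 1.78663e+20 m³/s²:
T = 2π √((7.742e+09)³ / 1.78663e+20) s
T ≈ 3.202e+05 s = 3.706 days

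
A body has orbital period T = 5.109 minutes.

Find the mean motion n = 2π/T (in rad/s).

Convert to SI: T = 5.109 minutes = 306.54 s.
n = 2π / T.
n = 2π / 306.54 s ≈ 0.0205 rad/s.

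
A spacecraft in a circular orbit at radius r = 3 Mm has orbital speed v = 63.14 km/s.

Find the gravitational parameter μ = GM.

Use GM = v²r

Convert to SI: r = 3 Mm = 3e+06 m; v = 63.14 km/s = 63140 m/s.
For a circular orbit v² = GM/r, so GM = v² · r.
GM = (63140)² · 3e+06 m³/s² ≈ 1.196e+16 m³/s² = 1.196 × 10^16 m³/s².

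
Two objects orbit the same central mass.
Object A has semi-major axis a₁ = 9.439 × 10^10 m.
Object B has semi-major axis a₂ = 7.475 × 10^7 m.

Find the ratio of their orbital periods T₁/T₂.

From Kepler's third law, (T₁/T₂)² = (a₁/a₂)³, so T₁/T₂ = (a₁/a₂)^(3/2).
a₁/a₂ = 9.439e+10 / 7.475e+07 = 1262.74.
T₁/T₂ = (1262.74)^(3/2) ≈ 4.487e+04.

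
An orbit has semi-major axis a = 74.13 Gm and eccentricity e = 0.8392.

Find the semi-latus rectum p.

Convert to SI: a = 74.13 Gm = 7.413e+10 m.
p = a (1 − e²).
p = 7.413e+10 · (1 − (0.8392)²) = 7.413e+10 · 0.295743 ≈ 2.192e+10 m = 21.92 Gm.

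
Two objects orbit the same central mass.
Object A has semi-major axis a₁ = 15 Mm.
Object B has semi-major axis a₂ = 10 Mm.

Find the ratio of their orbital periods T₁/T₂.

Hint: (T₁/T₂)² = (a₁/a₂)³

Convert to SI: a₁ = 15 Mm = 1.5e+07 m; a₂ = 10 Mm = 1e+07 m.
From Kepler's third law, (T₁/T₂)² = (a₁/a₂)³, so T₁/T₂ = (a₁/a₂)^(3/2).
a₁/a₂ = 1.5e+07 / 1e+07 = 1.5.
T₁/T₂ = (1.5)^(3/2) ≈ 1.837.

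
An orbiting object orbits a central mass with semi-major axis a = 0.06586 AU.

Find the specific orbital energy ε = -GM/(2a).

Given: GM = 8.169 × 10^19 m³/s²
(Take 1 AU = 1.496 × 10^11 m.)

Convert to SI: a = 0.06586 AU = 9.85266e+09 m.
ε = −GM / (2a).
ε = −8.169e+19 / (2 · 9.85266e+09) J/kg ≈ -4.146e+09 J/kg = -4.146 GJ/kg.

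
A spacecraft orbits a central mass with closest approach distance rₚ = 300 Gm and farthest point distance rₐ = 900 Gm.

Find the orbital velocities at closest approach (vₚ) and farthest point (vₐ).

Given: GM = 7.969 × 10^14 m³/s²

Convert to SI: rₚ = 300 Gm = 3e+11 m; rₐ = 900 Gm = 9e+11 m.
Use the vis-viva equation v² = GM(2/r − 1/a) with a = (rₚ + rₐ)/2 = (3e+11 + 9e+11)/2 = 6e+11 m.
vₚ = √(GM · (2/rₚ − 1/a)) = √(7.969e+14 · (2/3e+11 − 1/6e+11)) m/s ≈ 63.12 m/s = 63.12 m/s.
vₐ = √(GM · (2/rₐ − 1/a)) = √(7.969e+14 · (2/9e+11 − 1/6e+11)) m/s ≈ 21.04 m/s = 21.04 m/s.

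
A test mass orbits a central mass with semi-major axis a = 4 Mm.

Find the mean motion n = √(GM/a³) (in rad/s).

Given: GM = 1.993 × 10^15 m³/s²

Convert to SI: a = 4 Mm = 4e+06 m.
n = √(GM / a³).
n = √(1.993e+15 / (4e+06)³) rad/s ≈ 0.00558 rad/s.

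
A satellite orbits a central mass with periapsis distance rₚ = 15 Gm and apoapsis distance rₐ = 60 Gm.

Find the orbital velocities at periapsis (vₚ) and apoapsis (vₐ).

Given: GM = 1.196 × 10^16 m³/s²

Convert to SI: rₚ = 15 Gm = 1.5e+10 m; rₐ = 60 Gm = 6e+10 m.
Use the vis-viva equation v² = GM(2/r − 1/a) with a = (rₚ + rₐ)/2 = (1.5e+10 + 6e+10)/2 = 3.75e+10 m.
vₚ = √(GM · (2/rₚ − 1/a)) = √(1.196e+16 · (2/1.5e+10 − 1/3.75e+10)) m/s ≈ 1129 m/s = 1.129 km/s.
vₐ = √(GM · (2/rₐ − 1/a)) = √(1.196e+16 · (2/6e+10 − 1/3.75e+10)) m/s ≈ 282.4 m/s = 282.4 m/s.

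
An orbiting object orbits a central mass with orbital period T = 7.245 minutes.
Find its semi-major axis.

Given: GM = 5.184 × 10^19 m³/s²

Convert to SI: T = 7.245 minutes = 434.7 s.
Invert Kepler's third law: a = (GM · T² / (4π²))^(1/3).
Substituting T = 434.7 s and GM = 5.184e+19 m³/s²:
a = (5.184e+19 · (434.7)² / (4π²))^(1/3) m
a ≈ 6.284e+07 m = 62.84 Mm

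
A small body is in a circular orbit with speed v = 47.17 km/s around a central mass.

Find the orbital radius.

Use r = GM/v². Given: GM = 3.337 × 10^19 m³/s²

Convert to SI: v = 47.17 km/s = 47170 m/s.
For a circular orbit, v² = GM / r, so r = GM / v².
r = 3.337e+19 / (47170)² m ≈ 1.5e+10 m = 15 Gm.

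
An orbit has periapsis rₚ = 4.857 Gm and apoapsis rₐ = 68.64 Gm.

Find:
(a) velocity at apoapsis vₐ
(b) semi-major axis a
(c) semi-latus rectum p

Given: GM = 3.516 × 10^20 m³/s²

Convert to SI: rₚ = 4.857 Gm = 4.857e+09 m; rₐ = 68.64 Gm = 6.864e+10 m.
(a) With a = (rₚ + rₐ)/2 = 3.67485e+10 m, vₐ = √(GM (2/rₐ − 1/a)) = √(3.516e+20 · (2/6.864e+10 − 1/3.67485e+10)) m/s ≈ 2.602e+04 m/s
(b) a = (rₚ + rₐ)/2 = (4.857e+09 + 6.864e+10)/2 ≈ 3.675e+10 m
(c) From a = (rₚ + rₐ)/2 = 3.67485e+10 m and e = (rₐ − rₚ)/(rₐ + rₚ) = 0.867831, p = a(1 − e²) = 3.67485e+10 · (1 − (0.867831)²) ≈ 9.072e+09 m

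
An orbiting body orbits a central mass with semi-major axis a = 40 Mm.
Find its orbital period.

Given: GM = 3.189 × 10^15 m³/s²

Convert to SI: a = 40 Mm = 4e+07 m.
Kepler's third law: T = 2π √(a³ / GM).
Substituting a = 4e+07 m and GM = 3.189e+15 m³/s²:
T = 2π √((4e+07)³ / 3.189e+15) s
T ≈ 2.815e+04 s = 7.819 hours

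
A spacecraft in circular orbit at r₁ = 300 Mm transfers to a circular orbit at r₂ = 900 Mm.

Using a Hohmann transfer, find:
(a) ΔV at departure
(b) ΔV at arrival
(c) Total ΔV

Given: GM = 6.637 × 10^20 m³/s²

Convert to SI: r₁ = 300 Mm = 3e+08 m; r₂ = 900 Mm = 9e+08 m.
Transfer semi-major axis: a_t = (r₁ + r₂)/2 = (3e+08 + 9e+08)/2 = 6e+08 m.
Circular speeds: v₁ = √(GM/r₁) = 1.48739e+06 m/s, v₂ = √(GM/r₂) = 858746 m/s.
Transfer speeds (vis-viva v² = GM(2/r − 1/a_t)): v₁ᵗ = 1.82168e+06 m/s, v₂ᵗ = 607225 m/s.
(a) ΔV₁ = |v₁ᵗ − v₁| ≈ 3.343e+05 m/s = 334.3 km/s.
(b) ΔV₂ = |v₂ − v₂ᵗ| ≈ 2.515e+05 m/s = 251.5 km/s.
(c) ΔV_total = ΔV₁ + ΔV₂ ≈ 5.858e+05 m/s = 585.8 km/s.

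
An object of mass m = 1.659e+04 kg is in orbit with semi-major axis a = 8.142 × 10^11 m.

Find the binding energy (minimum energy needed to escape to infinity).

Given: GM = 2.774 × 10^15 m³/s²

Total orbital energy is E = −GMm/(2a); binding energy is E_bind = −E = GMm/(2a).
E_bind = 2.774e+15 · 1.659e+04 / (2 · 8.142e+11) J ≈ 2.826e+07 J = 28.26 MJ.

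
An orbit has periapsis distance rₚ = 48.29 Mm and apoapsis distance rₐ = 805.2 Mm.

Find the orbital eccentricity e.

Convert to SI: rₚ = 48.29 Mm = 4.829e+07 m; rₐ = 805.2 Mm = 8.052e+08 m.
e = (rₐ − rₚ) / (rₐ + rₚ).
e = (8.052e+08 − 4.829e+07) / (8.052e+08 + 4.829e+07) = 7.5691e+08 / 8.5349e+08 ≈ 0.8868.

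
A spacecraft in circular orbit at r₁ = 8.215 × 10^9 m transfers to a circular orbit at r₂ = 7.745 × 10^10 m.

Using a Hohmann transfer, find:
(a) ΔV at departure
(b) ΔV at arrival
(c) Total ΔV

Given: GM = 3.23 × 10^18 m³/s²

Transfer semi-major axis: a_t = (r₁ + r₂)/2 = (8.215e+09 + 7.745e+10)/2 = 4.28325e+10 m.
Circular speeds: v₁ = √(GM/r₁) = 19828.8 m/s, v₂ = √(GM/r₂) = 6457.89 m/s.
Transfer speeds (vis-viva v² = GM(2/r − 1/a_t)): v₁ᵗ = 26663.8 m/s, v₂ᵗ = 2828.18 m/s.
(a) ΔV₁ = |v₁ᵗ − v₁| ≈ 6835 m/s = 6.835 km/s.
(b) ΔV₂ = |v₂ − v₂ᵗ| ≈ 3630 m/s = 3.63 km/s.
(c) ΔV_total = ΔV₁ + ΔV₂ ≈ 1.046e+04 m/s = 10.46 km/s.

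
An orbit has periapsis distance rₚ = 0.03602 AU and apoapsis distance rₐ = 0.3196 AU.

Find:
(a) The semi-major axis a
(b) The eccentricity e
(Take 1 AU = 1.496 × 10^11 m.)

Convert to SI: rₚ = 0.03602 AU = 5.38859e+09 m; rₐ = 0.3196 AU = 4.78122e+10 m.
(a) a = (rₚ + rₐ) / 2 = (5.38859e+09 + 4.78122e+10) / 2 ≈ 2.66e+10 m = 0.1778 AU.
(b) e = (rₐ − rₚ) / (rₐ + rₚ) = (4.78122e+10 − 5.38859e+09) / (4.78122e+10 + 5.38859e+09) ≈ 0.7974.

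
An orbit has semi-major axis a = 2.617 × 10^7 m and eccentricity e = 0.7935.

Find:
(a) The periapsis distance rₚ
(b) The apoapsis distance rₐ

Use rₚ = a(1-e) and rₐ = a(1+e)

(a) rₚ = a(1 − e) = 2.617e+07 · (1 − 0.7935) = 2.617e+07 · 0.2065 ≈ 5.404e+06 m = 5.404 × 10^6 m.
(b) rₐ = a(1 + e) = 2.617e+07 · (1 + 0.7935) = 2.617e+07 · 1.7935 ≈ 4.694e+07 m = 4.694 × 10^7 m.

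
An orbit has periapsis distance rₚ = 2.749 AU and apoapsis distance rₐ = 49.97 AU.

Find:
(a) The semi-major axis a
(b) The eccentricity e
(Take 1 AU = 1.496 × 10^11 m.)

Convert to SI: rₚ = 2.749 AU = 4.1125e+11 m; rₐ = 49.97 AU = 7.47551e+12 m.
(a) a = (rₚ + rₐ) / 2 = (4.1125e+11 + 7.47551e+12) / 2 ≈ 3.943e+12 m = 26.36 AU.
(b) e = (rₐ − rₚ) / (rₐ + rₚ) = (7.47551e+12 − 4.1125e+11) / (7.47551e+12 + 4.1125e+11) ≈ 0.8957.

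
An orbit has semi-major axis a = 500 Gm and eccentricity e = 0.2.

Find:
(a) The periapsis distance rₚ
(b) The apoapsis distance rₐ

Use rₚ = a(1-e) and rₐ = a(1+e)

Convert to SI: a = 500 Gm = 5e+11 m.
(a) rₚ = a(1 − e) = 5e+11 · (1 − 0.2) = 5e+11 · 0.8 ≈ 4e+11 m = 400 Gm.
(b) rₐ = a(1 + e) = 5e+11 · (1 + 0.2) = 5e+11 · 1.2 ≈ 6e+11 m = 600 Gm.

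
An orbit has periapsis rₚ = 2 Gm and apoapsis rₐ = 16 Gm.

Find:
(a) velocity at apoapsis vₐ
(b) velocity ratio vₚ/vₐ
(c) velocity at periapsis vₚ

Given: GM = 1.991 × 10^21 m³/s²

Convert to SI: rₚ = 2 Gm = 2e+09 m; rₐ = 16 Gm = 1.6e+10 m.
(a) With a = (rₚ + rₐ)/2 = 9e+09 m, vₐ = √(GM (2/rₐ − 1/a)) = √(1.991e+21 · (2/1.6e+10 − 1/9e+09)) m/s ≈ 1.663e+05 m/s
(b) Conservation of angular momentum (rₚvₚ = rₐvₐ) gives vₚ/vₐ = rₐ/rₚ = 1.6e+10/2e+09 ≈ 8
(c) With a = (rₚ + rₐ)/2 = 9e+09 m, vₚ = √(GM (2/rₚ − 1/a)) = √(1.991e+21 · (2/2e+09 − 1/9e+09)) m/s ≈ 1.33e+06 m/s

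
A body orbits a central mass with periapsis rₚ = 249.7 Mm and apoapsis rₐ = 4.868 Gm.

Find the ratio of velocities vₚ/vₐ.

Convert to SI: rₚ = 249.7 Mm = 2.497e+08 m; rₐ = 4.868 Gm = 4.868e+09 m.
Conservation of angular momentum gives rₚvₚ = rₐvₐ, so vₚ/vₐ = rₐ/rₚ.
vₚ/vₐ = 4.868e+09 / 2.497e+08 ≈ 19.5.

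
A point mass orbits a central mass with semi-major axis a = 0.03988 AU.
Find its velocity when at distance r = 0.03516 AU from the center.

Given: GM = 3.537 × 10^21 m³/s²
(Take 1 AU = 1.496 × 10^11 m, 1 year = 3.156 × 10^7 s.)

Convert to SI: a = 0.03988 AU = 5.96605e+09 m; r = 0.03516 AU = 5.25994e+09 m.
Vis-viva: v = √(GM · (2/r − 1/a)).
2/r − 1/a = 2/5.25994e+09 − 1/5.96605e+09 = 2.12618e-10 m⁻¹.
v = √(3.537e+21 · 2.12618e-10) m/s ≈ 8.672e+05 m/s = 182.9 AU/year.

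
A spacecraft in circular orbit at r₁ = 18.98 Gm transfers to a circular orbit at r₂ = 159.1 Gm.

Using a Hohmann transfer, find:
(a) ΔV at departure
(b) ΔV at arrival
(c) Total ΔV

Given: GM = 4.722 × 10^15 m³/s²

Convert to SI: r₁ = 18.98 Gm = 1.898e+10 m; r₂ = 159.1 Gm = 1.591e+11 m.
Transfer semi-major axis: a_t = (r₁ + r₂)/2 = (1.898e+10 + 1.591e+11)/2 = 8.904e+10 m.
Circular speeds: v₁ = √(GM/r₁) = 498.787 m/s, v₂ = √(GM/r₂) = 172.277 m/s.
Transfer speeds (vis-viva v² = GM(2/r − 1/a_t)): v₁ᵗ = 666.741 m/s, v₂ᵗ = 79.5396 m/s.
(a) ΔV₁ = |v₁ᵗ − v₁| ≈ 168 m/s = 168 m/s.
(b) ΔV₂ = |v₂ − v₂ᵗ| ≈ 92.74 m/s = 92.74 m/s.
(c) ΔV_total = ΔV₁ + ΔV₂ ≈ 260.7 m/s = 260.7 m/s.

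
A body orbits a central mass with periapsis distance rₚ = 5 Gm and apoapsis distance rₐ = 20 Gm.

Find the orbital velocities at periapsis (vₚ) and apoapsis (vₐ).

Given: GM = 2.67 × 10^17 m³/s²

Convert to SI: rₚ = 5 Gm = 5e+09 m; rₐ = 20 Gm = 2e+10 m.
Use the vis-viva equation v² = GM(2/r − 1/a) with a = (rₚ + rₐ)/2 = (5e+09 + 2e+10)/2 = 1.25e+10 m.
vₚ = √(GM · (2/rₚ − 1/a)) = √(2.67e+17 · (2/5e+09 − 1/1.25e+10)) m/s ≈ 9243 m/s = 9.243 km/s.
vₐ = √(GM · (2/rₐ − 1/a)) = √(2.67e+17 · (2/2e+10 − 1/1.25e+10)) m/s ≈ 2311 m/s = 2.311 km/s.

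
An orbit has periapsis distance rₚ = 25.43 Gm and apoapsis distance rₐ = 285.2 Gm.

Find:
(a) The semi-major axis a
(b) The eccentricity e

Convert to SI: rₚ = 25.43 Gm = 2.543e+10 m; rₐ = 285.2 Gm = 2.852e+11 m.
(a) a = (rₚ + rₐ) / 2 = (2.543e+10 + 2.852e+11) / 2 ≈ 1.553e+11 m = 155.3 Gm.
(b) e = (rₐ − rₚ) / (rₐ + rₚ) = (2.852e+11 − 2.543e+10) / (2.852e+11 + 2.543e+10) ≈ 0.8363.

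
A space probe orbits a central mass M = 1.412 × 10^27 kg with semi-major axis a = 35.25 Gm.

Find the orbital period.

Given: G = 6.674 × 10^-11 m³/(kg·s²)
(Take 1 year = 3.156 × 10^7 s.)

Convert to SI: a = 35.25 Gm = 3.525e+10 m.
GM = G · M = 6.674e-11 · 1.412e+27 = 9.42369e+16 m³/s².
Kepler's third law: T = 2π √(a³ / GM).
Substituting a = 3.525e+10 m and GM = 9.42369e+16 m³/s²:
T = 2π √((3.525e+10)³ / 9.42369e+16) s
T ≈ 1.355e+08 s = 4.292 years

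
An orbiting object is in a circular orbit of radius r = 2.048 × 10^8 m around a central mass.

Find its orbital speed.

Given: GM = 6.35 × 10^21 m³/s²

For a circular orbit, gravity supplies the centripetal force, so v = √(GM / r).
v = √(6.35e+21 / 2.048e+08) m/s ≈ 5.568e+06 m/s = 5568 km/s.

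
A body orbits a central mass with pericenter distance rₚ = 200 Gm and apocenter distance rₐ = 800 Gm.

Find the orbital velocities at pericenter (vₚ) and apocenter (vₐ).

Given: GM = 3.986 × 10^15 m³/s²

Convert to SI: rₚ = 200 Gm = 2e+11 m; rₐ = 800 Gm = 8e+11 m.
Use the vis-viva equation v² = GM(2/r − 1/a) with a = (rₚ + rₐ)/2 = (2e+11 + 8e+11)/2 = 5e+11 m.
vₚ = √(GM · (2/rₚ − 1/a)) = √(3.986e+15 · (2/2e+11 − 1/5e+11)) m/s ≈ 178.6 m/s = 178.6 m/s.
vₐ = √(GM · (2/rₐ − 1/a)) = √(3.986e+15 · (2/8e+11 − 1/5e+11)) m/s ≈ 44.64 m/s = 44.64 m/s.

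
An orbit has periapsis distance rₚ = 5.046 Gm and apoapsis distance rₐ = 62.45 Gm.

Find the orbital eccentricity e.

Convert to SI: rₚ = 5.046 Gm = 5.046e+09 m; rₐ = 62.45 Gm = 6.245e+10 m.
e = (rₐ − rₚ) / (rₐ + rₚ).
e = (6.245e+10 − 5.046e+09) / (6.245e+10 + 5.046e+09) = 5.7404e+10 / 6.7496e+10 ≈ 0.8505.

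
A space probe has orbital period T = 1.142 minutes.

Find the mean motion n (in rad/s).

Convert to SI: T = 1.142 minutes = 68.52 s.
n = 2π / T.
n = 2π / 68.52 s ≈ 0.0917 rad/s.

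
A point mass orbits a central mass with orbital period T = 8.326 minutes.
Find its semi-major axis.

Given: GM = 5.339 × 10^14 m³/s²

Convert to SI: T = 8.326 minutes = 499.56 s.
Invert Kepler's third law: a = (GM · T² / (4π²))^(1/3).
Substituting T = 499.56 s and GM = 5.339e+14 m³/s²:
a = (5.339e+14 · (499.56)² / (4π²))^(1/3) m
a ≈ 1.5e+06 m = 1.5 Mm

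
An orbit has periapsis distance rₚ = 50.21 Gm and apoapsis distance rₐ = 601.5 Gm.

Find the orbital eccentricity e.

Convert to SI: rₚ = 50.21 Gm = 5.021e+10 m; rₐ = 601.5 Gm = 6.015e+11 m.
e = (rₐ − rₚ) / (rₐ + rₚ).
e = (6.015e+11 − 5.021e+10) / (6.015e+11 + 5.021e+10) = 5.5129e+11 / 6.5171e+11 ≈ 0.8459.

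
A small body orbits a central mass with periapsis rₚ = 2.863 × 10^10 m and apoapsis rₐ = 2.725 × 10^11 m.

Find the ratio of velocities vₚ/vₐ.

Conservation of angular momentum gives rₚvₚ = rₐvₐ, so vₚ/vₐ = rₐ/rₚ.
vₚ/vₐ = 2.725e+11 / 2.863e+10 ≈ 9.518.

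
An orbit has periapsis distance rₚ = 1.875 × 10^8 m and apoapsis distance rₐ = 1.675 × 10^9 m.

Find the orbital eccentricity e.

e = (rₐ − rₚ) / (rₐ + rₚ).
e = (1.675e+09 − 1.875e+08) / (1.675e+09 + 1.875e+08) = 1.4875e+09 / 1.8625e+09 ≈ 0.7987.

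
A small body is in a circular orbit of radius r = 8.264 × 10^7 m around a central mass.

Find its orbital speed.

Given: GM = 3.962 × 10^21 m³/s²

For a circular orbit, gravity supplies the centripetal force, so v = √(GM / r).
v = √(3.962e+21 / 8.264e+07) m/s ≈ 6.924e+06 m/s = 6924 km/s.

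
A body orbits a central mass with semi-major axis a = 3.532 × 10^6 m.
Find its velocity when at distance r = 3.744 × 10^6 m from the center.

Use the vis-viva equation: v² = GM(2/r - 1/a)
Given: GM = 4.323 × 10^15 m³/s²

Vis-viva: v = √(GM · (2/r − 1/a)).
2/r − 1/a = 2/3.744e+06 − 1/3.532e+06 = 2.51062e-07 m⁻¹.
v = √(4.323e+15 · 2.51062e-07) m/s ≈ 3.294e+04 m/s = 32.94 km/s.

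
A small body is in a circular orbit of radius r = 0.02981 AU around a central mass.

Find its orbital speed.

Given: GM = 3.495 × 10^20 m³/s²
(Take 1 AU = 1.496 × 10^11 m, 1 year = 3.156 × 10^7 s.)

Convert to SI: r = 0.02981 AU = 4.45958e+09 m.
For a circular orbit, gravity supplies the centripetal force, so v = √(GM / r).
v = √(3.495e+20 / 4.45958e+09) m/s ≈ 2.799e+05 m/s = 59.06 AU/year.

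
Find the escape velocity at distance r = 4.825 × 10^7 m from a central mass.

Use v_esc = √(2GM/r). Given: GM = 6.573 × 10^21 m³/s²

Escape velocity comes from setting total energy to zero: ½v² − GM/r = 0 ⇒ v_esc = √(2GM / r).
v_esc = √(2 · 6.573e+21 / 4.825e+07) m/s ≈ 1.651e+07 m/s = 1.651e+04 km/s.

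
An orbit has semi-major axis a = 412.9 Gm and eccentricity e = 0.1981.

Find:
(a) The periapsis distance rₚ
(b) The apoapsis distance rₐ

Convert to SI: a = 412.9 Gm = 4.129e+11 m.
(a) rₚ = a(1 − e) = 4.129e+11 · (1 − 0.1981) = 4.129e+11 · 0.8019 ≈ 3.311e+11 m = 331.1 Gm.
(b) rₐ = a(1 + e) = 4.129e+11 · (1 + 0.1981) = 4.129e+11 · 1.1981 ≈ 4.947e+11 m = 494.7 Gm.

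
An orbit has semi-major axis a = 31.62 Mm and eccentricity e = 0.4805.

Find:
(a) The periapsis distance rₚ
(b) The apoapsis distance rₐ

Convert to SI: a = 31.62 Mm = 3.162e+07 m.
(a) rₚ = a(1 − e) = 3.162e+07 · (1 − 0.4805) = 3.162e+07 · 0.5195 ≈ 1.643e+07 m = 16.43 Mm.
(b) rₐ = a(1 + e) = 3.162e+07 · (1 + 0.4805) = 3.162e+07 · 1.4805 ≈ 4.681e+07 m = 46.81 Mm.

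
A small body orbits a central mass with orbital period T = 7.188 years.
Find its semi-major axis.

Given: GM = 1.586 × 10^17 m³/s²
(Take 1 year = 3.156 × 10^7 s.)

Convert to SI: T = 7.188 years = 2.26853e+08 s.
Invert Kepler's third law: a = (GM · T² / (4π²))^(1/3).
Substituting T = 2.26853e+08 s and GM = 1.586e+17 m³/s²:
a = (1.586e+17 · (2.26853e+08)² / (4π²))^(1/3) m
a ≈ 5.913e+10 m = 59.13 Gm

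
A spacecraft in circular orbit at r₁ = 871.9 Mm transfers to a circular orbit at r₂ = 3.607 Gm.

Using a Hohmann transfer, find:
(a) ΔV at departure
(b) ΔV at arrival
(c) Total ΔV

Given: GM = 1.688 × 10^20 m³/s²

Convert to SI: r₁ = 871.9 Mm = 8.719e+08 m; r₂ = 3.607 Gm = 3.607e+09 m.
Transfer semi-major axis: a_t = (r₁ + r₂)/2 = (8.719e+08 + 3.607e+09)/2 = 2.23945e+09 m.
Circular speeds: v₁ = √(GM/r₁) = 440000 m/s, v₂ = √(GM/r₂) = 216328 m/s.
Transfer speeds (vis-viva v² = GM(2/r − 1/a_t)): v₁ᵗ = 558413 m/s, v₂ᵗ = 134982 m/s.
(a) ΔV₁ = |v₁ᵗ − v₁| ≈ 1.184e+05 m/s = 118.4 km/s.
(b) ΔV₂ = |v₂ − v₂ᵗ| ≈ 8.135e+04 m/s = 81.35 km/s.
(c) ΔV_total = ΔV₁ + ΔV₂ ≈ 1.998e+05 m/s = 199.8 km/s.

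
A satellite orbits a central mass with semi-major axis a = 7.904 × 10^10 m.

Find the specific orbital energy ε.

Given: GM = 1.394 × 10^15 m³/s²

ε = −GM / (2a).
ε = −1.394e+15 / (2 · 7.904e+10) J/kg ≈ -8818 J/kg = -8.818 kJ/kg.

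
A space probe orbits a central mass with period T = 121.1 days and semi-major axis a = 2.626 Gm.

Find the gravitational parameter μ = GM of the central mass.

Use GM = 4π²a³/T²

Convert to SI: T = 121.1 days = 1.0463e+07 s; a = 2.626 Gm = 2.626e+09 m.
GM = 4π² · a³ / T².
GM = 4π² · (2.626e+09)³ / (1.0463e+07)² m³/s² ≈ 6.53e+15 m³/s² = 6.53 × 10^15 m³/s².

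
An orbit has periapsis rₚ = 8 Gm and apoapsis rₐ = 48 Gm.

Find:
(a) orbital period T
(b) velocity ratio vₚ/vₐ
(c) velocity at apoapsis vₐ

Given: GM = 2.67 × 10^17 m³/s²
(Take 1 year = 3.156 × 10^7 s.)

Convert to SI: rₚ = 8 Gm = 8e+09 m; rₐ = 48 Gm = 4.8e+10 m.
(a) With a = (rₚ + rₐ)/2 = 2.8e+10 m, T = 2π √(a³/GM) = 2π √((2.8e+10)³/2.67e+17) s ≈ 5.697e+07 s
(b) Conservation of angular momentum (rₚvₚ = rₐvₐ) gives vₚ/vₐ = rₐ/rₚ = 4.8e+10/8e+09 ≈ 6
(c) With a = (rₚ + rₐ)/2 = 2.8e+10 m, vₐ = √(GM (2/rₐ − 1/a)) = √(2.67e+17 · (2/4.8e+10 − 1/2.8e+10)) m/s ≈ 1261 m/s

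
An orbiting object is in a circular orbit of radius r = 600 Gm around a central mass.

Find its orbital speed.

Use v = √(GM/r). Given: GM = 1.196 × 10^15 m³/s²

Convert to SI: r = 600 Gm = 6e+11 m.
For a circular orbit, gravity supplies the centripetal force, so v = √(GM / r).
v = √(1.196e+15 / 6e+11) m/s ≈ 44.65 m/s = 44.65 m/s.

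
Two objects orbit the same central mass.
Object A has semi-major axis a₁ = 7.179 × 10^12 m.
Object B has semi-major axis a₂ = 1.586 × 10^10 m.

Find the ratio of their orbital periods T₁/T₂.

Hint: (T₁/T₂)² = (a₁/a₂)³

From Kepler's third law, (T₁/T₂)² = (a₁/a₂)³, so T₁/T₂ = (a₁/a₂)^(3/2).
a₁/a₂ = 7.179e+12 / 1.586e+10 = 452.648.
T₁/T₂ = (452.648)^(3/2) ≈ 9630.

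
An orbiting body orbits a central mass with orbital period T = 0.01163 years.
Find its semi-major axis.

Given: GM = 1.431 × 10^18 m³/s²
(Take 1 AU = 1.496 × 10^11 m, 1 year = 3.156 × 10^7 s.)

Convert to SI: T = 0.01163 years = 367043 s.
Invert Kepler's third law: a = (GM · T² / (4π²))^(1/3).
Substituting T = 367043 s and GM = 1.431e+18 m³/s²:
a = (1.431e+18 · (367043)² / (4π²))^(1/3) m
a ≈ 1.697e+09 m = 0.01134 AU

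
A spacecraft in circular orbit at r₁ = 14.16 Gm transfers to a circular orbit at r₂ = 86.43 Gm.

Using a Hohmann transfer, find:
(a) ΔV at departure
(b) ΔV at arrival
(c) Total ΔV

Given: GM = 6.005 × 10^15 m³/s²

Convert to SI: r₁ = 14.16 Gm = 1.416e+10 m; r₂ = 86.43 Gm = 8.643e+10 m.
Transfer semi-major axis: a_t = (r₁ + r₂)/2 = (1.416e+10 + 8.643e+10)/2 = 5.0295e+10 m.
Circular speeds: v₁ = √(GM/r₁) = 651.216 m/s, v₂ = √(GM/r₂) = 263.587 m/s.
Transfer speeds (vis-viva v² = GM(2/r − 1/a_t)): v₁ᵗ = 853.679 m/s, v₂ᵗ = 139.86 m/s.
(a) ΔV₁ = |v₁ᵗ − v₁| ≈ 202.5 m/s = 202.5 m/s.
(b) ΔV₂ = |v₂ − v₂ᵗ| ≈ 123.7 m/s = 123.7 m/s.
(c) ΔV_total = ΔV₁ + ΔV₂ ≈ 326.2 m/s = 326.2 m/s.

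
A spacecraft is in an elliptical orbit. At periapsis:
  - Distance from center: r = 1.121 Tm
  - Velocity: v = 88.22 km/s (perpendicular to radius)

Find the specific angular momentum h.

Convert to SI: r = 1.121 Tm = 1.121e+12 m; v = 88.22 km/s = 88220 m/s.
With v perpendicular to r, h = r · v.
h = 1.121e+12 · 88220 m²/s ≈ 9.889e+16 m²/s.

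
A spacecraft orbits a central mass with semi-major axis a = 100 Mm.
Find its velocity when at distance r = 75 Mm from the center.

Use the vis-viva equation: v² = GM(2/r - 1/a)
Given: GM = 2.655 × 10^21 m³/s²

Convert to SI: a = 100 Mm = 1e+08 m; r = 75 Mm = 7.5e+07 m.
Vis-viva: v = √(GM · (2/r − 1/a)).
2/r − 1/a = 2/7.5e+07 − 1/1e+08 = 1.66667e-08 m⁻¹.
v = √(2.655e+21 · 1.66667e-08) m/s ≈ 6.652e+06 m/s = 6652 km/s.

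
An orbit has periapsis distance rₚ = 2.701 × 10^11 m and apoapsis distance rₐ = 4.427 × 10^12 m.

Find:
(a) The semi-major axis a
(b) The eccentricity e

(a) a = (rₚ + rₐ) / 2 = (2.701e+11 + 4.427e+12) / 2 ≈ 2.349e+12 m = 2.349 × 10^12 m.
(b) e = (rₐ − rₚ) / (rₐ + rₚ) = (4.427e+12 − 2.701e+11) / (4.427e+12 + 2.701e+11) ≈ 0.885.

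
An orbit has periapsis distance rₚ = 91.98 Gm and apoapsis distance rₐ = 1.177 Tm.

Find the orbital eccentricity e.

Convert to SI: rₚ = 91.98 Gm = 9.198e+10 m; rₐ = 1.177 Tm = 1.177e+12 m.
e = (rₐ − rₚ) / (rₐ + rₚ).
e = (1.177e+12 − 9.198e+10) / (1.177e+12 + 9.198e+10) = 1.08502e+12 / 1.26898e+12 ≈ 0.855.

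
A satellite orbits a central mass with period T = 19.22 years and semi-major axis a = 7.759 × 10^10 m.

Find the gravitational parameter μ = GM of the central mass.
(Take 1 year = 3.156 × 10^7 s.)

Convert to SI: T = 19.22 years = 6.06583e+08 s.
GM = 4π² · a³ / T².
GM = 4π² · (7.759e+10)³ / (6.06583e+08)² m³/s² ≈ 5.012e+16 m³/s² = 5.012 × 10^16 m³/s².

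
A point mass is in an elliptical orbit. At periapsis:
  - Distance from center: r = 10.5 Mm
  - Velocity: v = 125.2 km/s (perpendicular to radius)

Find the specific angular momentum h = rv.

Convert to SI: r = 10.5 Mm = 1.05e+07 m; v = 125.2 km/s = 125200 m/s.
With v perpendicular to r, h = r · v.
h = 1.05e+07 · 125200 m²/s ≈ 1.315e+12 m²/s.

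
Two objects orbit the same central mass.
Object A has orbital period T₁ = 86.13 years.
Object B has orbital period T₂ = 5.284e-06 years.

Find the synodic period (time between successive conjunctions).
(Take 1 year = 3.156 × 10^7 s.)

Convert to SI: T₁ = 86.13 years = 2.71826e+09 s; T₂ = 5.284e-06 years = 166.763 s.
T_syn = |T₁ · T₂ / (T₁ − T₂)|.
T_syn = |2.71826e+09 · 166.763 / (2.71826e+09 − 166.763)| s ≈ 166.8 s = 5.284e-06 years.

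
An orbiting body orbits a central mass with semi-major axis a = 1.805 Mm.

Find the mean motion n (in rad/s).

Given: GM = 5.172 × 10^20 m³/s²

Convert to SI: a = 1.805 Mm = 1.805e+06 m.
n = √(GM / a³).
n = √(5.172e+20 / (1.805e+06)³) rad/s ≈ 9.378 rad/s.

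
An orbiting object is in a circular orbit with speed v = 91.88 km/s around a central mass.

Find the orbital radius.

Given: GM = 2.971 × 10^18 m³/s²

Convert to SI: v = 91.88 km/s = 91880 m/s.
For a circular orbit, v² = GM / r, so r = GM / v².
r = 2.971e+18 / (91880)² m ≈ 3.519e+08 m = 351.9 Mm.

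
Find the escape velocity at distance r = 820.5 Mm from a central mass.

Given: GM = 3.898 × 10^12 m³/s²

Convert to SI: r = 820.5 Mm = 8.205e+08 m.
Escape velocity comes from setting total energy to zero: ½v² − GM/r = 0 ⇒ v_esc = √(2GM / r).
v_esc = √(2 · 3.898e+12 / 8.205e+08) m/s ≈ 97.48 m/s = 97.48 m/s.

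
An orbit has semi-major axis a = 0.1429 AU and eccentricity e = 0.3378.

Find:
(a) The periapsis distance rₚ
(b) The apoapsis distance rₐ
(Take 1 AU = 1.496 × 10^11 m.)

Convert to SI: a = 0.1429 AU = 2.13778e+10 m.
(a) rₚ = a(1 − e) = 2.13778e+10 · (1 − 0.3378) = 2.13778e+10 · 0.6622 ≈ 1.416e+10 m = 0.09463 AU.
(b) rₐ = a(1 + e) = 2.13778e+10 · (1 + 0.3378) = 2.13778e+10 · 1.3378 ≈ 2.86e+10 m = 0.1912 AU.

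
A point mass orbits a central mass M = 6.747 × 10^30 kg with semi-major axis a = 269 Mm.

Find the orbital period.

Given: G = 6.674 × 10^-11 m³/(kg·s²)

Convert to SI: a = 269 Mm = 2.69e+08 m.
GM = G · M = 6.674e-11 · 6.747e+30 = 4.50295e+20 m³/s².
Kepler's third law: T = 2π √(a³ / GM).
Substituting a = 2.69e+08 m and GM = 4.50295e+20 m³/s²:
T = 2π √((2.69e+08)³ / 4.50295e+20) s
T ≈ 1306 s = 21.77 minutes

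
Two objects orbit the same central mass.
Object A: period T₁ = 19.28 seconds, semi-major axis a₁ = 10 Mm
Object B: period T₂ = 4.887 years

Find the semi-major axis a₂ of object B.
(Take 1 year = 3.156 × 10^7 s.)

Convert to SI: a₁ = 10 Mm = 1e+07 m; T₂ = 4.887 years = 1.54234e+08 s.
Kepler's third law: (T₁/T₂)² = (a₁/a₂)³ ⇒ a₂ = a₁ · (T₂/T₁)^(2/3).
T₂/T₁ = 1.54234e+08 / 19.28 = 7.99967e+06.
a₂ = 1e+07 · (7.99967e+06)^(2/3) m ≈ 4e+11 m = 400 Gm.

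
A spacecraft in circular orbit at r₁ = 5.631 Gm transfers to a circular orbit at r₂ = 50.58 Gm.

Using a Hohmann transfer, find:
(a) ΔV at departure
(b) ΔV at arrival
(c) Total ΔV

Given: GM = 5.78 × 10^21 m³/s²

Convert to SI: r₁ = 5.631 Gm = 5.631e+09 m; r₂ = 50.58 Gm = 5.058e+10 m.
Transfer semi-major axis: a_t = (r₁ + r₂)/2 = (5.631e+09 + 5.058e+10)/2 = 2.81055e+10 m.
Circular speeds: v₁ = √(GM/r₁) = 1.01314e+06 m/s, v₂ = √(GM/r₂) = 338045 m/s.
Transfer speeds (vis-viva v² = GM(2/r − 1/a_t)): v₁ᵗ = 1.35914e+06 m/s, v₂ᵗ = 151311 m/s.
(a) ΔV₁ = |v₁ᵗ − v₁| ≈ 3.46e+05 m/s = 346 km/s.
(b) ΔV₂ = |v₂ − v₂ᵗ| ≈ 1.867e+05 m/s = 186.7 km/s.
(c) ΔV_total = ΔV₁ + ΔV₂ ≈ 5.327e+05 m/s = 532.7 km/s.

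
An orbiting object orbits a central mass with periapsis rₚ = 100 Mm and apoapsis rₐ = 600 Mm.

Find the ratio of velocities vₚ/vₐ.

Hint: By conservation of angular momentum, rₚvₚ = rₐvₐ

Convert to SI: rₚ = 100 Mm = 1e+08 m; rₐ = 600 Mm = 6e+08 m.
Conservation of angular momentum gives rₚvₚ = rₐvₐ, so vₚ/vₐ = rₐ/rₚ.
vₚ/vₐ = 6e+08 / 1e+08 ≈ 6.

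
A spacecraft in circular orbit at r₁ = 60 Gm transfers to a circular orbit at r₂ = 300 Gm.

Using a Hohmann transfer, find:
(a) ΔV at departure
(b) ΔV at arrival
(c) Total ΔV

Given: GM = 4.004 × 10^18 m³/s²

Convert to SI: r₁ = 60 Gm = 6e+10 m; r₂ = 300 Gm = 3e+11 m.
Transfer semi-major axis: a_t = (r₁ + r₂)/2 = (6e+10 + 3e+11)/2 = 1.8e+11 m.
Circular speeds: v₁ = √(GM/r₁) = 8169.05 m/s, v₂ = √(GM/r₂) = 3653.31 m/s.
Transfer speeds (vis-viva v² = GM(2/r − 1/a_t)): v₁ᵗ = 10546.2 m/s, v₂ᵗ = 2109.24 m/s.
(a) ΔV₁ = |v₁ᵗ − v₁| ≈ 2377 m/s = 2.377 km/s.
(b) ΔV₂ = |v₂ − v₂ᵗ| ≈ 1544 m/s = 1.544 km/s.
(c) ΔV_total = ΔV₁ + ΔV₂ ≈ 3921 m/s = 3.921 km/s.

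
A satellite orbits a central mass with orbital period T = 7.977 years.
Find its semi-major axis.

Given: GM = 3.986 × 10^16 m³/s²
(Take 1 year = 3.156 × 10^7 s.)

Convert to SI: T = 7.977 years = 2.51754e+08 s.
Invert Kepler's third law: a = (GM · T² / (4π²))^(1/3).
Substituting T = 2.51754e+08 s and GM = 3.986e+16 m³/s²:
a = (3.986e+16 · (2.51754e+08)² / (4π²))^(1/3) m
a ≈ 4e+10 m = 40 Gm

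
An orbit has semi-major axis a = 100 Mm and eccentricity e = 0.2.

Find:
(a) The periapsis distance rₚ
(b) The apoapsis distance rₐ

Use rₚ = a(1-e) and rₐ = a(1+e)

Convert to SI: a = 100 Mm = 1e+08 m.
(a) rₚ = a(1 − e) = 1e+08 · (1 − 0.2) = 1e+08 · 0.8 ≈ 8e+07 m = 80 Mm.
(b) rₐ = a(1 + e) = 1e+08 · (1 + 0.2) = 1e+08 · 1.2 ≈ 1.2e+08 m = 120 Mm.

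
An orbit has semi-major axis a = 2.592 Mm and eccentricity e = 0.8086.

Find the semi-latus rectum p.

Convert to SI: a = 2.592 Mm = 2.592e+06 m.
p = a (1 − e²).
p = 2.592e+06 · (1 − (0.8086)²) = 2.592e+06 · 0.346166 ≈ 8.973e+05 m = 897.3 km.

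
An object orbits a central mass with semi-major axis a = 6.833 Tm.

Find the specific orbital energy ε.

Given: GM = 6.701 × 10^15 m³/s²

Convert to SI: a = 6.833 Tm = 6.833e+12 m.
ε = −GM / (2a).
ε = −6.701e+15 / (2 · 6.833e+12) J/kg ≈ -490.3 J/kg = -490.3 J/kg.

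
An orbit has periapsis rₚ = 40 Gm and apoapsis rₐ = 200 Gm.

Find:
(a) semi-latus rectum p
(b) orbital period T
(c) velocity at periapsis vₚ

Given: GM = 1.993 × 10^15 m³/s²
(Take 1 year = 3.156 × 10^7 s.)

Convert to SI: rₚ = 40 Gm = 4e+10 m; rₐ = 200 Gm = 2e+11 m.
(a) From a = (rₚ + rₐ)/2 = 1.2e+11 m and e = (rₐ − rₚ)/(rₐ + rₚ) = 0.666667, p = a(1 − e²) = 1.2e+11 · (1 − (0.666667)²) ≈ 6.667e+10 m
(b) With a = (rₚ + rₐ)/2 = 1.2e+11 m, T = 2π √(a³/GM) = 2π √((1.2e+11)³/1.993e+15) s ≈ 5.851e+09 s
(c) With a = (rₚ + rₐ)/2 = 1.2e+11 m, vₚ = √(GM (2/rₚ − 1/a)) = √(1.993e+15 · (2/4e+10 − 1/1.2e+11)) m/s ≈ 288.2 m/s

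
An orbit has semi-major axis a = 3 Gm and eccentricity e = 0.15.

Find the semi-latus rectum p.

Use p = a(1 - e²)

Convert to SI: a = 3 Gm = 3e+09 m.
p = a (1 − e²).
p = 3e+09 · (1 − (0.15)²) = 3e+09 · 0.9775 ≈ 2.932e+09 m = 2.933 Gm.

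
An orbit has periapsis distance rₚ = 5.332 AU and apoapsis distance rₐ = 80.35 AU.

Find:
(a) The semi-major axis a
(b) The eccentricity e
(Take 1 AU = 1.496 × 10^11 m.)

Convert to SI: rₚ = 5.332 AU = 7.97667e+11 m; rₐ = 80.35 AU = 1.20204e+13 m.
(a) a = (rₚ + rₐ) / 2 = (7.97667e+11 + 1.20204e+13) / 2 ≈ 6.409e+12 m = 42.84 AU.
(b) e = (rₐ − rₚ) / (rₐ + rₚ) = (1.20204e+13 − 7.97667e+11) / (1.20204e+13 + 7.97667e+11) ≈ 0.8755.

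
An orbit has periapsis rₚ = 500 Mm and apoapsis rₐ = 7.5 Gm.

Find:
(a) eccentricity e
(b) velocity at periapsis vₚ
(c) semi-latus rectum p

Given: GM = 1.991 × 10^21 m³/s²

Convert to SI: rₚ = 500 Mm = 5e+08 m; rₐ = 7.5 Gm = 7.5e+09 m.
(a) e = (rₐ − rₚ)/(rₐ + rₚ) = (7.5e+09 − 5e+08)/(7.5e+09 + 5e+08) ≈ 0.875
(b) With a = (rₚ + rₐ)/2 = 4e+09 m, vₚ = √(GM (2/rₚ − 1/a)) = √(1.991e+21 · (2/5e+08 − 1/4e+09)) m/s ≈ 2.732e+06 m/s
(c) From a = (rₚ + rₐ)/2 = 4e+09 m and e = (rₐ − rₚ)/(rₐ + rₚ) = 0.875, p = a(1 − e²) = 4e+09 · (1 − (0.875)²) ≈ 9.375e+08 m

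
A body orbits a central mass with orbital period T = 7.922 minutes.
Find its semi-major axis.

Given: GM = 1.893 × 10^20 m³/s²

Convert to SI: T = 7.922 minutes = 475.32 s.
Invert Kepler's third law: a = (GM · T² / (4π²))^(1/3).
Substituting T = 475.32 s and GM = 1.893e+20 m³/s²:
a = (1.893e+20 · (475.32)² / (4π²))^(1/3) m
a ≈ 1.027e+08 m = 102.7 Mm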